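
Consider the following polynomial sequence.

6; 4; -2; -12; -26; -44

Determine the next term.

-66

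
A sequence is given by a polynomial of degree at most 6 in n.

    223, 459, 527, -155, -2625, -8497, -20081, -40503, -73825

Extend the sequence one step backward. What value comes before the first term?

65

Δ: 236, 68, -682, -2470, -5872, -11584, -20422, -33322
Δ²: -168, -750, -1788, -3402, -5712, -8838, -12900
Δ³: -582, -1038, -1614, -2310, -3126, -4062
Δ⁴: -456, -576, -696, -816, -936
Δ⁵: -120, -120, -120, -120
The fifth differences are constant at -120.
Work back: -456 + 120 = -336;  -582 + 336 = -246;  -168 + 246 = 78;  236 − 78 = 158;  223 − 158 = 65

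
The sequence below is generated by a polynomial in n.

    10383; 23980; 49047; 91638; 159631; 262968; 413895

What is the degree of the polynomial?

First differences: 13597, 25067, 42591, 67993, 103337, 150927
Second differences: 11470, 17524, 25402, 35344, 47590
Third differences: 6054, 7878, 9942, 12246
Fourth differences: 1824, 2064, 2304
Fifth differences: 240, 240
The fifth differences are constant, so the polynomial has degree 5.

5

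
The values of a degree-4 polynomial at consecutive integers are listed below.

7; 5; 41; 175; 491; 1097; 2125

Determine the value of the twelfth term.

-2  36  134  316  606  1028
38  98  182  290  422
60  84  108  132
24  24  24
Constant fourth difference = 24, so extend:
132 + 24 = 156;  422 + 156 = 578;  1028 + 578 = 1606;  2125 + 1606 = 3731
156 + 24 = 180;  578 + 180 = 758;  1606 + 758 = 2364;  3731 + 2364 = 6095
180 + 24 = 204;  758 + 204 = 962;  2364 + 962 = 3326;  6095 + 3326 = 9421
204 + 24 = 228;  962 + 228 = 1190;  3326 + 1190 = 4516;  9421 + 4516 = 13937
228 + 24 = 252;  1190 + 252 = 1442;  4516 + 1442 = 5958;  13937 + 5958 = 19895

19895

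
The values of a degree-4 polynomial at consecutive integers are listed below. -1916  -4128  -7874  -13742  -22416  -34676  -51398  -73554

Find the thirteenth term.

-306584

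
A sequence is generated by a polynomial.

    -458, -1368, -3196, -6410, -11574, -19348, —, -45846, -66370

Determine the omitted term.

-30488

Using the first 6 terms:
Δ: -910, -1828, -3214, -5164, -7774
Δ²: -918, -1386, -1950, -2610
Δ³: -468, -564, -660
Δ⁴: -96, -96
Constant fourth difference = -96.
Extend forward: -660 − 96 = -756;  -2610 − 756 = -3366;  -7774 − 3366 = -11140;  -19348 − 11140 = -30488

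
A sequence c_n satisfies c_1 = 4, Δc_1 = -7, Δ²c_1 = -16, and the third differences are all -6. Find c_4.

-71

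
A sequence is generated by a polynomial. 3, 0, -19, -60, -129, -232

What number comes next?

First differences: -3, -19, -41, -69, -103
Second differences: -16, -22, -28, -34
Third differences: -6, -6, -6
The third differences are constant (-6).
-34 − 6 = -40;  -103 − 40 = -143;  -232 − 143 = -375

-375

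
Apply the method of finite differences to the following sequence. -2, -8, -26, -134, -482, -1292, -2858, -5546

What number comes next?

-9794

D1: -6, -18, -108, -348, -810, -1566, -2688
D2: -12, -90, -240, -462, -756, -1122
D3: -78, -150, -222, -294, -366
D4: -72, -72, -72, -72
The fourth differences are constant (-72).
-366 − 72 = -438;  -1122 − 438 = -1560;  -2688 − 1560 = -4248;  -5546 − 4248 = -9794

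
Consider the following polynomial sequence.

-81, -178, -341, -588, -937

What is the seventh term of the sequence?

-2013

D1: -97  -163  -247  -349
D2: -66  -84  -102
D3: -18  -18
Constant third difference = -18, so extend:
-102 − 18 = -120;  -349 − 120 = -469;  -937 − 469 = -1406
-120 − 18 = -138;  -469 − 138 = -607;  -1406 − 607 = -2013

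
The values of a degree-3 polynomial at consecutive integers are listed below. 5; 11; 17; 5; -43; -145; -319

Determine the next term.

-583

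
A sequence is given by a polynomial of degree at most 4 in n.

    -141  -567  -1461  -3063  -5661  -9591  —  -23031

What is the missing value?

-15237

Using the first 6 terms:
D1: -426, -894, -1602, -2598, -3930
D2: -468, -708, -996, -1332
D3: -240, -288, -336
D4: -48, -48
Constant fourth difference = -48.
Extend forward: -336 − 48 = -384;  -1332 − 384 = -1716;  -3930 − 1716 = -5646;  -9591 − 5646 = -15237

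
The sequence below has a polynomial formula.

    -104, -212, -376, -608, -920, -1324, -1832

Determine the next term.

First differences: -108 , -164 , -232 , -312 , -404 , -508
Second differences: -56 , -68 , -80 , -92 , -104
Third differences: -12 , -12 , -12 , -12
The third differences are constant (-12).
-104 − 12 = -116;  -508 − 116 = -624;  -1832 − 624 = -2456

-2456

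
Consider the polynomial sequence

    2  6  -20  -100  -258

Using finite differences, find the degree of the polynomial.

3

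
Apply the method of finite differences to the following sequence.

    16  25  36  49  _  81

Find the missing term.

Using the first 4 terms:
First differences: 9, 11, 13
Second differences: 2, 2
Constant second difference = 2.
Extend forward: 13 + 2 = 15;  49 + 15 = 64

64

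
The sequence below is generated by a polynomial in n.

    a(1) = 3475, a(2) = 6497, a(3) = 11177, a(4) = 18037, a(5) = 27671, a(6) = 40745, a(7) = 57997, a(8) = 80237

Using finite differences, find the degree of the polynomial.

4

First differences: 3022, 4680, 6860, 9634, 13074, 17252, 22240
Second differences: 1658, 2180, 2774, 3440, 4178, 4988
Third differences: 522, 594, 666, 738, 810
Fourth differences: 72, 72, 72, 72
The fourth differences are constant, so the polynomial has degree 4.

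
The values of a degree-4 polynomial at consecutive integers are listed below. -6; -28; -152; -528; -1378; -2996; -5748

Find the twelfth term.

D1: -22 , -124 , -376 , -850 , -1618 , -2752
D2: -102 , -252 , -474 , -768 , -1134
D3: -150 , -222 , -294 , -366
D4: -72 , -72 , -72
Fourth differences constant at -72.
-366 − 72 = -438;  -1134 − 438 = -1572;  -2752 − 1572 = -4324;  -5748 − 4324 = -10072
-438 − 72 = -510;  -1572 − 510 = -2082;  -4324 − 2082 = -6406;  -10072 − 6406 = -16478
-510 − 72 = -582;  -2082 − 582 = -2664;  -6406 − 2664 = -9070;  -16478 − 9070 = -25548
-582 − 72 = -654;  -2664 − 654 = -3318;  -9070 − 3318 = -12388;  -25548 − 12388 = -37936
-654 − 72 = -726;  -3318 − 726 = -4044;  -12388 − 4044 = -16432;  -37936 − 16432 = -54368

-54368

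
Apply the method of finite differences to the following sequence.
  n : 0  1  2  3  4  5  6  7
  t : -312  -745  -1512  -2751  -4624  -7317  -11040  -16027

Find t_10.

-41272

-433 , -767 , -1239 , -1873 , -2693 , -3723 , -4987
-334 , -472 , -634 , -820 , -1030 , -1264
-138 , -162 , -186 , -210 , -234
-24 , -24 , -24 , -24
The fourth differences are constant (-24).
-234 − 24 = -258;  -1264 − 258 = -1522;  -4987 − 1522 = -6509;  -16027 − 6509 = -22536
-258 − 24 = -282;  -1522 − 282 = -1804;  -6509 − 1804 = -8313;  -22536 − 8313 = -30849
-282 − 24 = -306;  -1804 − 306 = -2110;  -8313 − 2110 = -10423;  -30849 − 10423 = -41272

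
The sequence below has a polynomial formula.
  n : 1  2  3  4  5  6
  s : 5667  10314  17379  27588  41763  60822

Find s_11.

268227

Δ: 4647, 7065, 10209, 14175, 19059
Δ²: 2418, 3144, 3966, 4884
Δ³: 726, 822, 918
Δ⁴: 96, 96
The fourth differences are constant (96).
918 + 96 = 1014;  4884 + 1014 = 5898;  19059 + 5898 = 24957;  60822 + 24957 = 85779
1014 + 96 = 1110;  5898 + 1110 = 7008;  24957 + 7008 = 31965;  85779 + 31965 = 117744
1110 + 96 = 1206;  7008 + 1206 = 8214;  31965 + 8214 = 40179;  117744 + 40179 = 157923
1206 + 96 = 1302;  8214 + 1302 = 9516;  40179 + 9516 = 49695;  157923 + 49695 = 207618
1302 + 96 = 1398;  9516 + 1398 = 10914;  49695 + 10914 = 60609;  207618 + 60609 = 268227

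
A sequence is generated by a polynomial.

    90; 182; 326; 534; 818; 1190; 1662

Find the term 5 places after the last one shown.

5942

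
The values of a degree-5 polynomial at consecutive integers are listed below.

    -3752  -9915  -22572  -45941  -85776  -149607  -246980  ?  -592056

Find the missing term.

-389697

Using the first 7 terms:
D1: -6163  -12657  -23369  -39835  -63831  -97373
D2: -6494  -10712  -16466  -23996  -33542
D3: -4218  -5754  -7530  -9546
D4: -1536  -1776  -2016
D5: -240  -240
Constant fifth difference = -240.
Extend forward: -2016 − 240 = -2256;  -9546 − 2256 = -11802;  -33542 − 11802 = -45344;  -97373 − 45344 = -142717;  -246980 − 142717 = -389697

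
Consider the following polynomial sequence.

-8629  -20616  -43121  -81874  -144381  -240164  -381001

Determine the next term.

-11987 , -22505 , -38753 , -62507 , -95783 , -140837
-10518 , -16248 , -23754 , -33276 , -45054
-5730 , -7506 , -9522 , -11778
-1776 , -2016 , -2256
-240 , -240
Fifth differences constant at -240.
-2256 − 240 = -2496;  -11778 − 2496 = -14274;  -45054 − 14274 = -59328;  -140837 − 59328 = -200165;  -381001 − 200165 = -581166

-581166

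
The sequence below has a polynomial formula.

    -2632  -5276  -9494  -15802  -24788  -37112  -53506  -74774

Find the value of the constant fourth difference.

First differences: -2644, -4218, -6308, -8986, -12324, -16394, -21268
Second differences: -1574, -2090, -2678, -3338, -4070, -4874
Third differences: -516, -588, -660, -732, -804
Fourth differences: -72, -72, -72, -72

-72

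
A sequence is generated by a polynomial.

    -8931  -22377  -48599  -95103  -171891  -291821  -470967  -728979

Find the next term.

-1089443

First differences: -13446  -26222  -46504  -76788  -119930  -179146  -258012
Second differences: -12776  -20282  -30284  -43142  -59216  -78866
Third differences: -7506  -10002  -12858  -16074  -19650
Fourth differences: -2496  -2856  -3216  -3576
Fifth differences: -360  -360  -360
Constant fifth difference = -360, so extend:
-3576 − 360 = -3936;  -19650 − 3936 = -23586;  -78866 − 23586 = -102452;  -258012 − 102452 = -360464;  -728979 − 360464 = -1089443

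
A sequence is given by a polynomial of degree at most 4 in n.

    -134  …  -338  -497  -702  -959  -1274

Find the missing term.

Using the last 5 terms:
Δ: -159, -205, -257, -315
Δ²: -46, -52, -58
Δ³: -6, -6
Constant third difference = -6.
Extend backward: -46 + 6 = -40;  -159 + 40 = -119;  -338 + 119 = -219

-219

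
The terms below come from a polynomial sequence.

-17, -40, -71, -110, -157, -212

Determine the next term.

-275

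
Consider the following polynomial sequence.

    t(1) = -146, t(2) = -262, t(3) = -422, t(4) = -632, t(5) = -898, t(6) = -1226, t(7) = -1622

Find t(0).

-68

Δ: -116  -160  -210  -266  -328  -396
Δ²: -44  -50  -56  -62  -68
Δ³: -6  -6  -6  -6
The third differences are constant at -6.
Work back: -44 + 6 = -38;  -116 + 38 = -78;  -146 + 78 = -68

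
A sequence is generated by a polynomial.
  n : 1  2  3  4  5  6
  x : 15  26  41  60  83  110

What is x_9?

Δ: 11 , 15 , 19 , 23 , 27
Δ²: 4 , 4 , 4 , 4
The second differences are constant (4).
27 + 4 = 31;  110 + 31 = 141
31 + 4 = 35;  141 + 35 = 176
35 + 4 = 39;  176 + 39 = 215

215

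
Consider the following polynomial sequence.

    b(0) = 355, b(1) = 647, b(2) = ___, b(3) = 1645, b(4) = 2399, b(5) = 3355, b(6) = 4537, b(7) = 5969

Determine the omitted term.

1069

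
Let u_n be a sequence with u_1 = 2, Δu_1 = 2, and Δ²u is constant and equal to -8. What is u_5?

-38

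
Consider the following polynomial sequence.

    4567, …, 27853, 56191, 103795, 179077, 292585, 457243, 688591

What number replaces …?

Using the last 7 terms:
First differences: 28338  47604  75282  113508  164658  231348
Second differences: 19266  27678  38226  51150  66690
Third differences: 8412  10548  12924  15540
Fourth differences: 2136  2376  2616
Fifth differences: 240  240
Constant fifth difference = 240.
Extend backward: 2136 − 240 = 1896;  8412 − 1896 = 6516;  19266 − 6516 = 12750;  28338 − 12750 = 15588;  27853 − 15588 = 12265

12265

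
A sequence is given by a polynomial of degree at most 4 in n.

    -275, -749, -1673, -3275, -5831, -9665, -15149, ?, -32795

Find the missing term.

Using the first 7 terms:
-474, -924, -1602, -2556, -3834, -5484
-450, -678, -954, -1278, -1650
-228, -276, -324, -372
-48, -48, -48
Constant fourth difference = -48.
Extend forward: -372 − 48 = -420;  -1650 − 420 = -2070;  -5484 − 2070 = -7554;  -15149 − 7554 = -22703

-22703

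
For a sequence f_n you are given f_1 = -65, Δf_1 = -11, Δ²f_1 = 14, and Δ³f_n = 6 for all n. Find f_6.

80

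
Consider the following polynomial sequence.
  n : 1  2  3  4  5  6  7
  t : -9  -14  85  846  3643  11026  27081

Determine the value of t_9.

First differences: -5, 99, 761, 2797, 7383, 16055
Second differences: 104, 662, 2036, 4586, 8672
Third differences: 558, 1374, 2550, 4086
Fourth differences: 816, 1176, 1536
Fifth differences: 360, 360
Constant fifth difference = 360, so extend:
1536 + 360 = 1896;  4086 + 1896 = 5982;  8672 + 5982 = 14654;  16055 + 14654 = 30709;  27081 + 30709 = 57790
1896 + 360 = 2256;  5982 + 2256 = 8238;  14654 + 8238 = 22892;  30709 + 22892 = 53601;  57790 + 53601 = 111391

111391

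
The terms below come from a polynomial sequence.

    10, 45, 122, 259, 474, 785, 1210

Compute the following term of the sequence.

1767

First differences: 35  77  137  215  311  425
Second differences: 42  60  78  96  114
Third differences: 18  18  18  18
Third differences constant at 18.
114 + 18 = 132;  425 + 132 = 557;  1210 + 557 = 1767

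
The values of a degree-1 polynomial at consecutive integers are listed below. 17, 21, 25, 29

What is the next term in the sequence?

33

4, 4, 4
The first differences are constant (4).
29 + 4 = 33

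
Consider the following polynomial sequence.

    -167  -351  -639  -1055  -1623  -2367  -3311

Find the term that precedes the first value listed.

-63

Δ: -184  -288  -416  -568  -744  -944
Δ²: -104  -128  -152  -176  -200
Δ³: -24  -24  -24  -24
The third differences are constant at -24.
Work back: -104 + 24 = -80;  -184 + 80 = -104;  -167 + 104 = -63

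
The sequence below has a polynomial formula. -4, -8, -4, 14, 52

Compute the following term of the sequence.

D1: -4, 4, 18, 38
D2: 8, 14, 20
D3: 6, 6
Third differences constant at 6.
20 + 6 = 26;  38 + 26 = 64;  52 + 64 = 116

116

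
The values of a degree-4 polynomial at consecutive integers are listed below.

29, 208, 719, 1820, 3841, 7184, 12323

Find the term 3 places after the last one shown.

Δ: 179 , 511 , 1101 , 2021 , 3343 , 5139
Δ²: 332 , 590 , 920 , 1322 , 1796
Δ³: 258 , 330 , 402 , 474
Δ⁴: 72 , 72 , 72
The fourth differences are constant (72).
474 + 72 = 546;  1796 + 546 = 2342;  5139 + 2342 = 7481;  12323 + 7481 = 19804
546 + 72 = 618;  2342 + 618 = 2960;  7481 + 2960 = 10441;  19804 + 10441 = 30245
618 + 72 = 690;  2960 + 690 = 3650;  10441 + 3650 = 14091;  30245 + 14091 = 44336

44336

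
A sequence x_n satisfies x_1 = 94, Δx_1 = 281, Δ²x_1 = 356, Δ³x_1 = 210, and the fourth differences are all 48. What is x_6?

7399

Build the table forward from the leading diagonal:
Fourth differences: 48  48  48  48  48  48
Third differences: 210  258  306  354  402  450
Second differences: 356  566  824  1130  1484  1886
First differences: 281  637  1203  2027  3157  4641
x: 94  375  1012  2215  4242  7399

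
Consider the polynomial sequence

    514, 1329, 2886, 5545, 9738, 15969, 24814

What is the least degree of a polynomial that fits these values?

815, 1557, 2659, 4193, 6231, 8845
742, 1102, 1534, 2038, 2614
360, 432, 504, 576
72, 72, 72
The fourth differences are constant, so the polynomial has degree 4.

4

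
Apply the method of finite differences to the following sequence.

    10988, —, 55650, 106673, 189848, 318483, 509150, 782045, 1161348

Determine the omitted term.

26375

Using the last 7 terms:
Δ: 51023  83175  128635  190667  272895  379303
Δ²: 32152  45460  62032  82228  106408
Δ³: 13308  16572  20196  24180
Δ⁴: 3264  3624  3984
Δ⁵: 360  360
Constant fifth difference = 360.
Extend backward: 3264 − 360 = 2904;  13308 − 2904 = 10404;  32152 − 10404 = 21748;  51023 − 21748 = 29275;  55650 − 29275 = 26375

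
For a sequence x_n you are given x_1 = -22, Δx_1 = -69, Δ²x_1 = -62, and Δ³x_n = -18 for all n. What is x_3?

Build the table forward from the leading diagonal:
D3: -18, -18, -18
D2: -62, -80, -98
D1: -69, -131, -211
x: -22, -91, -222

-222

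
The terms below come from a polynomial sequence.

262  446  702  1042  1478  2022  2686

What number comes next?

3482

First differences: 184 , 256 , 340 , 436 , 544 , 664
Second differences: 72 , 84 , 96 , 108 , 120
Third differences: 12 , 12 , 12 , 12
Third differences constant at 12.
120 + 12 = 132;  664 + 132 = 796;  2686 + 796 = 3482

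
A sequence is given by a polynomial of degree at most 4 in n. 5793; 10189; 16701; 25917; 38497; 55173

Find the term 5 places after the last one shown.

230653

4396 , 6512 , 9216 , 12580 , 16676
2116 , 2704 , 3364 , 4096
588 , 660 , 732
72 , 72
Constant fourth difference = 72, so extend:
732 + 72 = 804;  4096 + 804 = 4900;  16676 + 4900 = 21576;  55173 + 21576 = 76749
804 + 72 = 876;  4900 + 876 = 5776;  21576 + 5776 = 27352;  76749 + 27352 = 104101
876 + 72 = 948;  5776 + 948 = 6724;  27352 + 6724 = 34076;  104101 + 34076 = 138177
948 + 72 = 1020;  6724 + 1020 = 7744;  34076 + 7744 = 41820;  138177 + 41820 = 179997
1020 + 72 = 1092;  7744 + 1092 = 8836;  41820 + 8836 = 50656;  179997 + 50656 = 230653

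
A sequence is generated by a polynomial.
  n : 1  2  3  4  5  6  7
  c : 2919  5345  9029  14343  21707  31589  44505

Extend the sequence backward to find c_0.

Δ: 2426, 3684, 5314, 7364, 9882, 12916
Δ²: 1258, 1630, 2050, 2518, 3034
Δ³: 372, 420, 468, 516
Δ⁴: 48, 48, 48
The fourth differences are constant at 48.
Work back: 372 − 48 = 324;  1258 − 324 = 934;  2426 − 934 = 1492;  2919 − 1492 = 1427

1427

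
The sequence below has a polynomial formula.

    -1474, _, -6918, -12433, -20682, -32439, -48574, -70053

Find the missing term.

Using the last 6 terms:
Δ: -5515  -8249  -11757  -16135  -21479
Δ²: -2734  -3508  -4378  -5344
Δ³: -774  -870  -966
Δ⁴: -96  -96
Constant fourth difference = -96.
Extend backward: -774 + 96 = -678;  -2734 + 678 = -2056;  -5515 + 2056 = -3459;  -6918 + 3459 = -3459

-3459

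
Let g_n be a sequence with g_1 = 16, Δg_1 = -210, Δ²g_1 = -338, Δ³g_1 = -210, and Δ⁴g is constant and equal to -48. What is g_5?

-3740

Build the table forward from the leading diagonal:
Δ⁴: -48, -48, -48, -48, -48
Δ³: -210, -258, -306, -354, -402
Δ²: -338, -548, -806, -1112, -1466
Δ: -210, -548, -1096, -1902, -3014
g: 16, -194, -742, -1838, -3740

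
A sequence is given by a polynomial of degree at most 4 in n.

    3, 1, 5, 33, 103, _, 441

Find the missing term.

Using the first 5 terms:
First differences: -2  4  28  70
Second differences: 6  24  42
Third differences: 18  18
Constant third difference = 18.
Extend forward: 42 + 18 = 60;  70 + 60 = 130;  103 + 130 = 233

233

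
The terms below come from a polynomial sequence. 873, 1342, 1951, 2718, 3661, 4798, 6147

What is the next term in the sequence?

7726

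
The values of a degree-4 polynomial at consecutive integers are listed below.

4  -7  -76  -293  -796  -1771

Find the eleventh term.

-23596

First differences: -11 , -69 , -217 , -503 , -975
Second differences: -58 , -148 , -286 , -472
Third differences: -90 , -138 , -186
Fourth differences: -48 , -48
Fourth differences constant at -48.
-186 − 48 = -234;  -472 − 234 = -706;  -975 − 706 = -1681;  -1771 − 1681 = -3452
-234 − 48 = -282;  -706 − 282 = -988;  -1681 − 988 = -2669;  -3452 − 2669 = -6121
-282 − 48 = -330;  -988 − 330 = -1318;  -2669 − 1318 = -3987;  -6121 − 3987 = -10108
-330 − 48 = -378;  -1318 − 378 = -1696;  -3987 − 1696 = -5683;  -10108 − 5683 = -15791
-378 − 48 = -426;  -1696 − 426 = -2122;  -5683 − 2122 = -7805;  -15791 − 7805 = -23596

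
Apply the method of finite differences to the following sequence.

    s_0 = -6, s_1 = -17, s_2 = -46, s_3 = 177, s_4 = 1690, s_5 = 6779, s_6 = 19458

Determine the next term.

45949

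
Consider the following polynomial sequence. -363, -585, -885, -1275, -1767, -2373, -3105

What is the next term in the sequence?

Δ: -222, -300, -390, -492, -606, -732
Δ²: -78, -90, -102, -114, -126
Δ³: -12, -12, -12, -12
The third differences are constant (-12).
-126 − 12 = -138;  -732 − 138 = -870;  -3105 − 870 = -3975

-3975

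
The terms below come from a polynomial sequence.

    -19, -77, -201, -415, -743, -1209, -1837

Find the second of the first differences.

-124

D1: -58, -124, -214, -328, -466, -628
D2: -66, -90, -114, -138, -162
D3: -24, -24, -24, -24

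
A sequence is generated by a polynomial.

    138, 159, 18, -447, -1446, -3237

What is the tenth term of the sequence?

-25161

D1: 21, -141, -465, -999, -1791
D2: -162, -324, -534, -792
D3: -162, -210, -258
D4: -48, -48
Fourth differences constant at -48.
-258 − 48 = -306;  -792 − 306 = -1098;  -1791 − 1098 = -2889;  -3237 − 2889 = -6126
-306 − 48 = -354;  -1098 − 354 = -1452;  -2889 − 1452 = -4341;  -6126 − 4341 = -10467
-354 − 48 = -402;  -1452 − 402 = -1854;  -4341 − 1854 = -6195;  -10467 − 6195 = -16662
-402 − 48 = -450;  -1854 − 450 = -2304;  -6195 − 2304 = -8499;  -16662 − 8499 = -25161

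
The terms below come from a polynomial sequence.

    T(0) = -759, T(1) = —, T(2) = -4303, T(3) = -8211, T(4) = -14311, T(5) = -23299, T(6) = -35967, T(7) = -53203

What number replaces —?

Using the last 6 terms:
First differences: -3908  -6100  -8988  -12668  -17236
Second differences: -2192  -2888  -3680  -4568
Third differences: -696  -792  -888
Fourth differences: -96  -96
Constant fourth difference = -96.
Extend backward: -696 + 96 = -600;  -2192 + 600 = -1592;  -3908 + 1592 = -2316;  -4303 + 2316 = -1987

-1987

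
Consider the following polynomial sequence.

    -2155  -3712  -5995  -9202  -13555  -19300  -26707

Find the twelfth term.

Δ: -1557  -2283  -3207  -4353  -5745  -7407
Δ²: -726  -924  -1146  -1392  -1662
Δ³: -198  -222  -246  -270
Δ⁴: -24  -24  -24
The fourth differences are constant (-24).
-270 − 24 = -294;  -1662 − 294 = -1956;  -7407 − 1956 = -9363;  -26707 − 9363 = -36070
-294 − 24 = -318;  -1956 − 318 = -2274;  -9363 − 2274 = -11637;  -36070 − 11637 = -47707
-318 − 24 = -342;  -2274 − 342 = -2616;  -11637 − 2616 = -14253;  -47707 − 14253 = -61960
-342 − 24 = -366;  -2616 − 366 = -2982;  -14253 − 2982 = -17235;  -61960 − 17235 = -79195
-366 − 24 = -390;  -2982 − 390 = -3372;  -17235 − 3372 = -20607;  -79195 − 20607 = -99802

-99802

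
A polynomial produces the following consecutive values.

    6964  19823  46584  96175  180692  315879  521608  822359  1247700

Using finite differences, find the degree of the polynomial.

D1: 12859, 26761, 49591, 84517, 135187, 205729, 300751, 425341
D2: 13902, 22830, 34926, 50670, 70542, 95022, 124590
D3: 8928, 12096, 15744, 19872, 24480, 29568
D4: 3168, 3648, 4128, 4608, 5088
D5: 480, 480, 480, 480
The fifth differences are constant, so the polynomial has degree 5.

5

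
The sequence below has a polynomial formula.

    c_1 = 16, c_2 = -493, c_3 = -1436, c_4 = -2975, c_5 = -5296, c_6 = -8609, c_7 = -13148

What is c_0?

First differences: -509  -943  -1539  -2321  -3313  -4539
Second differences: -434  -596  -782  -992  -1226
Third differences: -162  -186  -210  -234
Fourth differences: -24  -24  -24
The fourth differences are constant at -24.
Work back: -162 + 24 = -138;  -434 + 138 = -296;  -509 + 296 = -213;  16 + 213 = 229

229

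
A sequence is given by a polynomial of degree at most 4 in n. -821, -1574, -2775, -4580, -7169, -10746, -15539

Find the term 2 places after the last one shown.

-29805

First differences: -753  -1201  -1805  -2589  -3577  -4793
Second differences: -448  -604  -784  -988  -1216
Third differences: -156  -180  -204  -228
Fourth differences: -24  -24  -24
Constant fourth difference = -24, so extend:
-228 − 24 = -252;  -1216 − 252 = -1468;  -4793 − 1468 = -6261;  -15539 − 6261 = -21800
-252 − 24 = -276;  -1468 − 276 = -1744;  -6261 − 1744 = -8005;  -21800 − 8005 = -29805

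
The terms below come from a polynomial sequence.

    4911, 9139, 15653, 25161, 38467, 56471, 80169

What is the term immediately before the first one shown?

2357

First differences: 4228, 6514, 9508, 13306, 18004, 23698
Second differences: 2286, 2994, 3798, 4698, 5694
Third differences: 708, 804, 900, 996
Fourth differences: 96, 96, 96
The fourth differences are constant at 96.
Work back: 708 − 96 = 612;  2286 − 612 = 1674;  4228 − 1674 = 2554;  4911 − 2554 = 2357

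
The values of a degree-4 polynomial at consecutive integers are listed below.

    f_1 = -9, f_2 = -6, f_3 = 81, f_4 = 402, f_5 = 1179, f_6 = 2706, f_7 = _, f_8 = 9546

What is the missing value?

5349

Using the first 6 terms:
3, 87, 321, 777, 1527
84, 234, 456, 750
150, 222, 294
72, 72
Constant fourth difference = 72.
Extend forward: 294 + 72 = 366;  750 + 366 = 1116;  1527 + 1116 = 2643;  2706 + 2643 = 5349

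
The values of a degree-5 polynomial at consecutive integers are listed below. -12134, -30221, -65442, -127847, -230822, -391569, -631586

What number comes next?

First differences: -18087, -35221, -62405, -102975, -160747, -240017
Second differences: -17134, -27184, -40570, -57772, -79270
Third differences: -10050, -13386, -17202, -21498
Fourth differences: -3336, -3816, -4296
Fifth differences: -480, -480
Fifth differences constant at -480.
-4296 − 480 = -4776;  -21498 − 4776 = -26274;  -79270 − 26274 = -105544;  -240017 − 105544 = -345561;  -631586 − 345561 = -977147

-977147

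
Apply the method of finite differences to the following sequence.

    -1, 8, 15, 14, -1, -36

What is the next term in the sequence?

D1: 9 , 7 , -1 , -15 , -35
D2: -2 , -8 , -14 , -20
D3: -6 , -6 , -6
The third differences are constant (-6).
-20 − 6 = -26;  -35 − 26 = -61;  -36 − 61 = -97

-97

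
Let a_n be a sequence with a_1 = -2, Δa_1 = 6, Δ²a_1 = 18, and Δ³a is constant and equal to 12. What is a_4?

Build the table forward from the leading diagonal:
Δ³: 12  12  12  12
Δ²: 18  30  42  54
Δ: 6  24  54  96
a: -2  4  28  82

82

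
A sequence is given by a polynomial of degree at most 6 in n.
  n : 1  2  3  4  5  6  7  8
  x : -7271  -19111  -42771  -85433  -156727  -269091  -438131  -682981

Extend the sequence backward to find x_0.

-2157

Δ: -11840  -23660  -42662  -71294  -112364  -169040  -244850
Δ²: -11820  -19002  -28632  -41070  -56676  -75810
Δ³: -7182  -9630  -12438  -15606  -19134
Δ⁴: -2448  -2808  -3168  -3528
Δ⁵: -360  -360  -360
The fifth differences are constant at -360.
Work back: -2448 + 360 = -2088;  -7182 + 2088 = -5094;  -11820 + 5094 = -6726;  -11840 + 6726 = -5114;  -7271 + 5114 = -2157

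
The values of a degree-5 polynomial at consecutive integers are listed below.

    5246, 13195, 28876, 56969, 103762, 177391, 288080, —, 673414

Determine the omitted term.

Using the first 7 terms:
First differences: 7949, 15681, 28093, 46793, 73629, 110689
Second differences: 7732, 12412, 18700, 26836, 37060
Third differences: 4680, 6288, 8136, 10224
Fourth differences: 1608, 1848, 2088
Fifth differences: 240, 240
Constant fifth difference = 240.
Extend forward: 2088 + 240 = 2328;  10224 + 2328 = 12552;  37060 + 12552 = 49612;  110689 + 49612 = 160301;  288080 + 160301 = 448381

448381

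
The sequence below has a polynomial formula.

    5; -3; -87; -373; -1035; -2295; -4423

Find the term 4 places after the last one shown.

-28695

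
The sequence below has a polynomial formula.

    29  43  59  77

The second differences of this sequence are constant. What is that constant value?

2

Δ: 14, 16, 18
Δ²: 2, 2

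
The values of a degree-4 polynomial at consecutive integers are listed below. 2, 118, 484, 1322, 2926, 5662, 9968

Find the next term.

16354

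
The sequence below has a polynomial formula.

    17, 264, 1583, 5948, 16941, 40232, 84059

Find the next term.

First differences: 247, 1319, 4365, 10993, 23291, 43827
Second differences: 1072, 3046, 6628, 12298, 20536
Third differences: 1974, 3582, 5670, 8238
Fourth differences: 1608, 2088, 2568
Fifth differences: 480, 480
Fifth differences constant at 480.
2568 + 480 = 3048;  8238 + 3048 = 11286;  20536 + 11286 = 31822;  43827 + 31822 = 75649;  84059 + 75649 = 159708

159708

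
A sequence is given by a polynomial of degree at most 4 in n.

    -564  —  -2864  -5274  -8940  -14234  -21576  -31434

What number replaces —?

Using the last 6 terms:
First differences: -2410, -3666, -5294, -7342, -9858
Second differences: -1256, -1628, -2048, -2516
Third differences: -372, -420, -468
Fourth differences: -48, -48
Constant fourth difference = -48.
Extend backward: -372 + 48 = -324;  -1256 + 324 = -932;  -2410 + 932 = -1478;  -2864 + 1478 = -1386

-1386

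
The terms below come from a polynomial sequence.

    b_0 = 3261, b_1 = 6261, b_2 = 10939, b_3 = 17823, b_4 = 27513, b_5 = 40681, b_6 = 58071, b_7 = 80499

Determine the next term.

First differences: 3000, 4678, 6884, 9690, 13168, 17390, 22428
Second differences: 1678, 2206, 2806, 3478, 4222, 5038
Third differences: 528, 600, 672, 744, 816
Fourth differences: 72, 72, 72, 72
The fourth differences are constant (72).
816 + 72 = 888;  5038 + 888 = 5926;  22428 + 5926 = 28354;  80499 + 28354 = 108853

108853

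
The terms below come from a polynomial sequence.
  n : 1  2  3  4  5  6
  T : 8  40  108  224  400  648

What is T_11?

3388

First differences: 32, 68, 116, 176, 248
Second differences: 36, 48, 60, 72
Third differences: 12, 12, 12
Constant third difference = 12, so extend:
72 + 12 = 84;  248 + 84 = 332;  648 + 332 = 980
84 + 12 = 96;  332 + 96 = 428;  980 + 428 = 1408
96 + 12 = 108;  428 + 108 = 536;  1408 + 536 = 1944
108 + 12 = 120;  536 + 120 = 656;  1944 + 656 = 2600
120 + 12 = 132;  656 + 132 = 788;  2600 + 788 = 3388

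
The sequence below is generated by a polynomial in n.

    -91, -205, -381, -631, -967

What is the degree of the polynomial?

3

First differences: -114, -176, -250, -336
Second differences: -62, -74, -86
Third differences: -12, -12
The third differences are constant, so the polynomial has degree 3.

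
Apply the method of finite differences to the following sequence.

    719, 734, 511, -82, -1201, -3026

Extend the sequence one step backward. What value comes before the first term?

574

D1: 15, -223, -593, -1119, -1825
D2: -238, -370, -526, -706
D3: -132, -156, -180
D4: -24, -24
The fourth differences are constant at -24.
Work back: -132 + 24 = -108;  -238 + 108 = -130;  15 + 130 = 145;  719 − 145 = 574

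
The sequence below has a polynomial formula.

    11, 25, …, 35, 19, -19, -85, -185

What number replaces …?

Using the last 5 terms:
D1: -16, -38, -66, -100
D2: -22, -28, -34
D3: -6, -6
Constant third difference = -6.
Extend backward: -22 + 6 = -16;  -16 + 16 = 0;  35 + 0 = 35

35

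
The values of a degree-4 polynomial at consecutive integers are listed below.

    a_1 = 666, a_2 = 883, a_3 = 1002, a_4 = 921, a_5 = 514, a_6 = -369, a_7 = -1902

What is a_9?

-7734

D1: 217 , 119 , -81 , -407 , -883 , -1533
D2: -98 , -200 , -326 , -476 , -650
D3: -102 , -126 , -150 , -174
D4: -24 , -24 , -24
The fourth differences are constant (-24).
-174 − 24 = -198;  -650 − 198 = -848;  -1533 − 848 = -2381;  -1902 − 2381 = -4283
-198 − 24 = -222;  -848 − 222 = -1070;  -2381 − 1070 = -3451;  -4283 − 3451 = -7734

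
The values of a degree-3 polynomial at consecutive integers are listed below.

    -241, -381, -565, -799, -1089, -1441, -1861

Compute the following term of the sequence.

First differences: -140 , -184 , -234 , -290 , -352 , -420
Second differences: -44 , -50 , -56 , -62 , -68
Third differences: -6 , -6 , -6 , -6
The third differences are constant (-6).
-68 − 6 = -74;  -420 − 74 = -494;  -1861 − 494 = -2355

-2355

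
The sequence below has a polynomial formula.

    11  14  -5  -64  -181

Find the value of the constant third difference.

D1: 3, -19, -59, -117
D2: -22, -40, -58
D3: -18, -18

-18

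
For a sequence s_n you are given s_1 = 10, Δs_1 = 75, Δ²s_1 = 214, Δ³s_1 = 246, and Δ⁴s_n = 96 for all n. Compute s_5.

2674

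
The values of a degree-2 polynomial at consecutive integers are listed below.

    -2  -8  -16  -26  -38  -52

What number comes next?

First differences: -6, -8, -10, -12, -14
Second differences: -2, -2, -2, -2
Constant second difference = -2, so extend:
-14 − 2 = -16;  -52 − 16 = -68

-68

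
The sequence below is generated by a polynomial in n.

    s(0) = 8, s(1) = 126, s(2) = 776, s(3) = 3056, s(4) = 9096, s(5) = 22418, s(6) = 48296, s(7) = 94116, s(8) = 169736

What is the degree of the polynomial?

D1: 118, 650, 2280, 6040, 13322, 25878, 45820, 75620
D2: 532, 1630, 3760, 7282, 12556, 19942, 29800
D3: 1098, 2130, 3522, 5274, 7386, 9858
D4: 1032, 1392, 1752, 2112, 2472
D5: 360, 360, 360, 360
The fifth differences are constant, so the polynomial has degree 5.

5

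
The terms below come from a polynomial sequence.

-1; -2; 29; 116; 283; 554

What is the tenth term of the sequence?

3158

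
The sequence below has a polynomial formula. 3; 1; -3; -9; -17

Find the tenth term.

-2, -4, -6, -8
-2, -2, -2
Constant second difference = -2, so extend:
-8 − 2 = -10;  -17 − 10 = -27
-10 − 2 = -12;  -27 − 12 = -39
-12 − 2 = -14;  -39 − 14 = -53
-14 − 2 = -16;  -53 − 16 = -69
-16 − 2 = -18;  -69 − 18 = -87

-87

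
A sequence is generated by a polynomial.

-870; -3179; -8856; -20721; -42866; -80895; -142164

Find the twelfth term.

-2309 , -5677 , -11865 , -22145 , -38029 , -61269
-3368 , -6188 , -10280 , -15884 , -23240
-2820 , -4092 , -5604 , -7356
-1272 , -1512 , -1752
-240 , -240
The fifth differences are constant (-240).
-1752 − 240 = -1992;  -7356 − 1992 = -9348;  -23240 − 9348 = -32588;  -61269 − 32588 = -93857;  -142164 − 93857 = -236021
-1992 − 240 = -2232;  -9348 − 2232 = -11580;  -32588 − 11580 = -44168;  -93857 − 44168 = -138025;  -236021 − 138025 = -374046
-2232 − 240 = -2472;  -11580 − 2472 = -14052;  -44168 − 14052 = -58220;  -138025 − 58220 = -196245;  -374046 − 196245 = -570291
-2472 − 240 = -2712;  -14052 − 2712 = -16764;  -58220 − 16764 = -74984;  -196245 − 74984 = -271229;  -570291 − 271229 = -841520
-2712 − 240 = -2952;  -16764 − 2952 = -19716;  -74984 − 19716 = -94700;  -271229 − 94700 = -365929;  -841520 − 365929 = -1207449

-1207449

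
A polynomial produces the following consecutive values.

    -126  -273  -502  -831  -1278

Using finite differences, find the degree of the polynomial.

3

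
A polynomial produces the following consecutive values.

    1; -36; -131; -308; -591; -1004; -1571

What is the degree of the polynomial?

D1: -37, -95, -177, -283, -413, -567
D2: -58, -82, -106, -130, -154
D3: -24, -24, -24, -24
The third differences are constant, so the polynomial has degree 3.

3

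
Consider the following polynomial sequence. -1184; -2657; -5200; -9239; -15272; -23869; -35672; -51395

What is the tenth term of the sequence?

-97817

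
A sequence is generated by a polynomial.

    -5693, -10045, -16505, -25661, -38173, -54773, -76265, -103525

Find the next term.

Δ: -4352, -6460, -9156, -12512, -16600, -21492, -27260
Δ²: -2108, -2696, -3356, -4088, -4892, -5768
Δ³: -588, -660, -732, -804, -876
Δ⁴: -72, -72, -72, -72
Fourth differences constant at -72.
-876 − 72 = -948;  -5768 − 948 = -6716;  -27260 − 6716 = -33976;  -103525 − 33976 = -137501

-137501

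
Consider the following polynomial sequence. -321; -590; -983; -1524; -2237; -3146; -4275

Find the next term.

-269 , -393 , -541 , -713 , -909 , -1129
-124 , -148 , -172 , -196 , -220
-24 , -24 , -24 , -24
Constant third difference = -24, so extend:
-220 − 24 = -244;  -1129 − 244 = -1373;  -4275 − 1373 = -5648

-5648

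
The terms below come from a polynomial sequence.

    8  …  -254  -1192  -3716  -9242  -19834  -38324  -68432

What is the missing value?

Using the last 7 terms:
Δ: -938, -2524, -5526, -10592, -18490, -30108
Δ²: -1586, -3002, -5066, -7898, -11618
Δ³: -1416, -2064, -2832, -3720
Δ⁴: -648, -768, -888
Δ⁵: -120, -120
Constant fifth difference = -120.
Extend backward: -648 + 120 = -528;  -1416 + 528 = -888;  -1586 + 888 = -698;  -938 + 698 = -240;  -254 + 240 = -14

-14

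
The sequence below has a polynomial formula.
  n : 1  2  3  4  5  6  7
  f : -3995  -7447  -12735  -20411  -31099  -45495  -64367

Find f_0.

-1899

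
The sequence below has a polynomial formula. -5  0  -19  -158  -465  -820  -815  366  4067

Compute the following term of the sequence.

5 , -19 , -139 , -307 , -355 , 5 , 1181 , 3701
-24 , -120 , -168 , -48 , 360 , 1176 , 2520
-96 , -48 , 120 , 408 , 816 , 1344
48 , 168 , 288 , 408 , 528
120 , 120 , 120 , 120
Fifth differences constant at 120.
528 + 120 = 648;  1344 + 648 = 1992;  2520 + 1992 = 4512;  3701 + 4512 = 8213;  4067 + 8213 = 12280

12280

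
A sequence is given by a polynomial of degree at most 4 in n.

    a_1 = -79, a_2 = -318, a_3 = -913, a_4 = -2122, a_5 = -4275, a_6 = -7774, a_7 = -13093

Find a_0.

-10

D1: -239  -595  -1209  -2153  -3499  -5319
D2: -356  -614  -944  -1346  -1820
D3: -258  -330  -402  -474
D4: -72  -72  -72
The fourth differences are constant at -72.
Work back: -258 + 72 = -186;  -356 + 186 = -170;  -239 + 170 = -69;  -79 + 69 = -10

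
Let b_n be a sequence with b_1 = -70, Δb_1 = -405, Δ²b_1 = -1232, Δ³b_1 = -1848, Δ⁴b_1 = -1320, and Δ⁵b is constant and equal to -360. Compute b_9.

-253854

Build the table forward from the leading diagonal:
Fifth differences: -360  -360  -360  -360  -360  -360  -360  -360  -360
Fourth differences: -1320  -1680  -2040  -2400  -2760  -3120  -3480  -3840  -4200
Third differences: -1848  -3168  -4848  -6888  -9288  -12048  -15168  -18648  -22488
Second differences: -1232  -3080  -6248  -11096  -17984  -27272  -39320  -54488  -73136
First differences: -405  -1637  -4717  -10965  -22061  -40045  -67317  -106637  -161125
b: -70  -475  -2112  -6829  -17794  -39855  -79900  -147217  -253854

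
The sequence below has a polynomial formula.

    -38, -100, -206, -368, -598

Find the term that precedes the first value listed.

-8

D1: -62, -106, -162, -230
D2: -44, -56, -68
D3: -12, -12
The third differences are constant at -12.
Work back: -44 + 12 = -32;  -62 + 32 = -30;  -38 + 30 = -8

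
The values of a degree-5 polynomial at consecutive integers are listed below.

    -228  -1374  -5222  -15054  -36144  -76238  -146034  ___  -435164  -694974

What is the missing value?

-259662

Using the first 7 terms:
First differences: -1146, -3848, -9832, -21090, -40094, -69796
Second differences: -2702, -5984, -11258, -19004, -29702
Third differences: -3282, -5274, -7746, -10698
Fourth differences: -1992, -2472, -2952
Fifth differences: -480, -480
Constant fifth difference = -480.
Extend forward: -2952 − 480 = -3432;  -10698 − 3432 = -14130;  -29702 − 14130 = -43832;  -69796 − 43832 = -113628;  -146034 − 113628 = -259662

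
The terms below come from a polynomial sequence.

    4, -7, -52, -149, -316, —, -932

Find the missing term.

Using the first 5 terms:
-11  -45  -97  -167
-34  -52  -70
-18  -18
Constant third difference = -18.
Extend forward: -70 − 18 = -88;  -167 − 88 = -255;  -316 − 255 = -571

-571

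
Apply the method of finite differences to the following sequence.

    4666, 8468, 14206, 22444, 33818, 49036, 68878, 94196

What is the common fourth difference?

72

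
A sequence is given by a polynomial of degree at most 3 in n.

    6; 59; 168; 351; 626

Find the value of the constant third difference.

D1: 53, 109, 183, 275
D2: 56, 74, 92
D3: 18, 18

18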